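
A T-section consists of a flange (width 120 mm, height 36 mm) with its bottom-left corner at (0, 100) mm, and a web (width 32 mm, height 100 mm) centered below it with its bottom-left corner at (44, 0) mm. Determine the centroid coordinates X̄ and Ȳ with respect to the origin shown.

web: A = 32 × 100 = 3200.00, centroid at (60.00, 50.00).
flange: A = 120 × 36 = 4320.00, centroid at (60.00, 118.00).
ΣA = 7520.00 mm², ΣAX̄ = 451200.00 mm³, ΣAȲ = 669760.00 mm³.
X̄ = 451200.00/7520.00 = 60.00 mm; Ȳ = 669760.00/7520.00 = 89.06 mm.

X̄ = 60.00 mm, Ȳ = 89.06 mm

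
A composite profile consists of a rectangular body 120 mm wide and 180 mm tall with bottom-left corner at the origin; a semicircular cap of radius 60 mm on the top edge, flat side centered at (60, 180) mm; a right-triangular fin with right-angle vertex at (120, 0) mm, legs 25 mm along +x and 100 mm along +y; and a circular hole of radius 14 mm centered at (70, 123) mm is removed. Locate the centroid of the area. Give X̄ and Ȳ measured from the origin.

rectangular body: A = 120 × 180 = 21600.00, centroid at (60.00, 90.00).
semicircular top: A = ½π·60² = 5654.87, centroid at (60.00, 205.46).
triangular fin: A = ½·25·100 = 1250.00, centroid at (128.33, 33.33).
hole: A = −π·14² = -615.75, centroid at (70.00, 123.00).
ΣA = 27889.11 mm²
ΣAX̄ = (21600.00)(60.00) + (5654.87)(60.00) + (1250.00)(128.33) + (-615.75)(70.00) = 1752606.02 mm³
ΣAȲ = (21600.00)(90.00) + (5654.87)(205.46) + (1250.00)(33.33) + (-615.75)(123.00) = 3071805.17 mm³
X̄ = 1752606.02 / 27889.11 = 62.84 mm
Ȳ = 3071805.17 / 27889.11 = 110.14 mm

X̄ = 62.84 mm, Ȳ = 110.14 mm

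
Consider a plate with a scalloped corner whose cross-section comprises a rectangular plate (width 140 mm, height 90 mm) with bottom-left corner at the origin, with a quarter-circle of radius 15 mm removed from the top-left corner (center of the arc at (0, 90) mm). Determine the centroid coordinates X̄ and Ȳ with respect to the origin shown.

plate: A = 140 × 90 = 12600.00, centroid at (70.00, 45.00).
removed quarter-circle: A = −¼π·15² = -176.71, centroid at (6.37, 83.63).
ΣA = 12423.29 mm², ΣAX̄ = 880875.00 mm³, ΣAȲ = 552220.69 mm³.
X̄ = 880875.00/12423.29 = 70.91 mm; Ȳ = 552220.69/12423.29 = 44.45 mm.

X̄ = 70.91 mm, Ȳ = 44.45 mm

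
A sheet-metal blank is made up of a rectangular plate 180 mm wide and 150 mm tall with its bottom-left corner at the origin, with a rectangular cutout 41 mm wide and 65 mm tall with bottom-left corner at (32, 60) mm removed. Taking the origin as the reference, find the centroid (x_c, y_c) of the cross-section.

x_c = 94.11 mm, y_c = 73.08 mm

Part | A | x̄ᵢ | ȳᵢ | A·x̄ᵢ | A·ȳᵢ
plate | 27000.00 | 90.00 | 75.00 | 2430000.00 | 2025000.00
hole | -2665.00 | 52.50 | 92.50 | -139912.50 | -246512.50
Σ | 24335.00 |  |  | 2290087.50 | 1778487.50
x_c = 2290087.50 / 24335.00 = 94.11 mm
y_c = 1778487.50 / 24335.00 = 73.08 mm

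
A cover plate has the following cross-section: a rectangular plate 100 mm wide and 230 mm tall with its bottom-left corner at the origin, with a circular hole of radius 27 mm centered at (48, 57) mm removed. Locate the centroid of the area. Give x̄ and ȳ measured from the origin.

Part | A | x̄ᵢ | ȳᵢ | A·x̄ᵢ | A·ȳᵢ
plate | 23000.00 | 50.00 | 115.00 | 1150000.00 | 2645000.00
hole | -2290.22 | 48.00 | 57.00 | -109930.61 | -130542.60
Σ | 20709.78 |  |  | 1040069.39 | 2514457.40
x̄ = 1040069.39 / 20709.78 = 50.22 mm
ȳ = 2514457.40 / 20709.78 = 121.41 mm

x̄ = 50.22 mm, ȳ = 121.41 mm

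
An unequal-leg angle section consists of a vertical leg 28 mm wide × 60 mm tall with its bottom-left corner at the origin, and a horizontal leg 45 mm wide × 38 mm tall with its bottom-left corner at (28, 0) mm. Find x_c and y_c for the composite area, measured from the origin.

x_c = 32.41 mm, y_c = 24.45 mm

vertical leg: A = 28 × 60 = 1680.00, centroid at (14.00, 30.00).
horizontal leg: A = 45 × 38 = 1710.00, centroid at (50.50, 19.00).
ΣA = 3390.00 mm², ΣAx_c = 109875.00 mm³, ΣAy_c = 82890.00 mm³.
x_c = 109875.00/3390.00 = 32.41 mm; y_c = 82890.00/3390.00 = 24.45 mm.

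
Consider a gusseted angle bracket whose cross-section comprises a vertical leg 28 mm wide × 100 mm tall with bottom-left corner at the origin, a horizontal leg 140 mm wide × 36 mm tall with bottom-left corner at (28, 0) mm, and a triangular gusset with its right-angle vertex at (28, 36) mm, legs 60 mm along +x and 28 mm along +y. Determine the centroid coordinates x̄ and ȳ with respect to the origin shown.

vertical leg: A = 28 × 100 = 2800.00, centroid at (14.00, 50.00).
horizontal leg: A = 140 × 36 = 5040.00, centroid at (98.00, 18.00).
gusset: A = ½·60·28 = 840.00, centroid at (48.00, 45.33).
ΣA = 8680.00 mm², ΣAx̄ = 573440.00 mm³, ΣAȳ = 268800.00 mm³.
x̄ = 573440.00/8680.00 = 66.06 mm; ȳ = 268800.00/8680.00 = 30.97 mm.

x̄ = 66.06 mm, ȳ = 30.97 mm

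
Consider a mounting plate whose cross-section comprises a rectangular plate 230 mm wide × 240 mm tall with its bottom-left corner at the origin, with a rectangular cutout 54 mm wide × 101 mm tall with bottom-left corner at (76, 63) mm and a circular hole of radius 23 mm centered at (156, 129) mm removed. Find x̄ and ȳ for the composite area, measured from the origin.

x̄ = 114.94 mm, ȳ = 120.43 mm

plate: A = 230 × 240 = 55200.00, centroid at (115.00, 120.00).
hole 1: A = −(54 × 101) = -5454.00, centroid at (103.00, 113.50).
hole 2: A = −π·23² = -1661.90, centroid at (156.00, 129.00).
ΣA = 48084.10 mm²
ΣAx̄ = (55200.00)(115.00) + (-5454.00)(103.00) + (-1661.90)(156.00) = 5526981.21 mm³
ΣAȳ = (55200.00)(120.00) + (-5454.00)(113.50) + (-1661.90)(129.00) = 5790585.58 mm³
x̄ = 5526981.21 / 48084.10 = 114.94 mm
ȳ = 5790585.58 / 48084.10 = 120.43 mm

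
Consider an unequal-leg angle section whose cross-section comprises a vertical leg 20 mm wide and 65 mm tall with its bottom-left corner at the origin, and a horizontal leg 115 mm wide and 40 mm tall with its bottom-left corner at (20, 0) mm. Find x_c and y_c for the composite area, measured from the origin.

vertical leg: A = 20 × 65 = 1300.00, centroid at (10.00, 32.50).
horizontal leg: A = 115 × 40 = 4600.00, centroid at (77.50, 20.00).
ΣA = 5900.00 mm², ΣAx_c = 369500.00 mm³, ΣAy_c = 134250.00 mm³.
x_c = 369500.00/5900.00 = 62.63 mm; y_c = 134250.00/5900.00 = 22.75 mm.

x_c = 62.63 mm, y_c = 22.75 mm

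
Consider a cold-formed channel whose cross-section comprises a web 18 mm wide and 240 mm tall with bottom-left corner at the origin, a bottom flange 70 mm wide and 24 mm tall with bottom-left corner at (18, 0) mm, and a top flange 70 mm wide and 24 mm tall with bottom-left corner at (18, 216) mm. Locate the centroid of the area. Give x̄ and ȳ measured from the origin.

Part | A | x̄ᵢ | ȳᵢ | A·x̄ᵢ | A·ȳᵢ
web | 4320.00 | 9.00 | 120.00 | 38880.00 | 518400.00
bottom flange | 1680.00 | 53.00 | 12.00 | 89040.00 | 20160.00
top flange | 1680.00 | 53.00 | 228.00 | 89040.00 | 383040.00
Σ | 7680.00 |  |  | 216960.00 | 921600.00
x̄ = 216960.00 / 7680.00 = 28.25 mm
ȳ = 921600.00 / 7680.00 = 120.00 mm

x̄ = 28.25 mm, ȳ = 120.00 mm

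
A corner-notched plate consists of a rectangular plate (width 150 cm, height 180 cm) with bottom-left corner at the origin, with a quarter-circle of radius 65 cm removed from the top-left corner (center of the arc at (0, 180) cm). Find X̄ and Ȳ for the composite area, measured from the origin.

Part | A | x̄ᵢ | ȳᵢ | A·x̄ᵢ | A·ȳᵢ
plate | 27000.00 | 75.00 | 90.00 | 2025000.00 | 2430000.00
removed quarter-circle | -3318.31 | 27.59 | 152.41 | -91541.67 | -505753.64
Σ | 23681.69 |  |  | 1933458.33 | 1924246.36
X̄ = 1933458.33 / 23681.69 = 81.64 cm
Ȳ = 1924246.36 / 23681.69 = 81.25 cm

X̄ = 81.64 cm, Ȳ = 81.25 cm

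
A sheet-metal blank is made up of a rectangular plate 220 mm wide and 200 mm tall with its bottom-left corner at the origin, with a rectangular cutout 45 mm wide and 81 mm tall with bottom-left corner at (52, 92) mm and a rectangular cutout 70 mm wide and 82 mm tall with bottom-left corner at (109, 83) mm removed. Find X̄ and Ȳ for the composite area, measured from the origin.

plate: A = 220 × 200 = 44000.00, centroid at (110.00, 100.00).
hole 1: A = −(45 × 81) = -3645.00, centroid at (74.50, 132.50).
hole 2: A = −(70 × 82) = -5740.00, centroid at (144.00, 124.00).
ΣA = 34615.00 mm²
ΣAX̄ = (44000.00)(110.00) + (-3645.00)(74.50) + (-5740.00)(144.00) = 3741887.50 mm³
ΣAȲ = (44000.00)(100.00) + (-3645.00)(132.50) + (-5740.00)(124.00) = 3205277.50 mm³
X̄ = 3741887.50 / 34615.00 = 108.10 mm
Ȳ = 3205277.50 / 34615.00 = 92.60 mm

X̄ = 108.10 mm, Ȳ = 92.60 mm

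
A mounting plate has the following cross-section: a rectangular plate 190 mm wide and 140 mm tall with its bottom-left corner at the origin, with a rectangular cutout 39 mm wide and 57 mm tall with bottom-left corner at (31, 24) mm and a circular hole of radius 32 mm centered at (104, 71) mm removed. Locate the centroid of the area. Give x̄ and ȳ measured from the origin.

x̄ = 98.31 mm, ȳ = 71.69 mm

plate: A = 190 × 140 = 26600.00, centroid at (95.00, 70.00).
hole 1: A = −(39 × 57) = -2223.00, centroid at (50.50, 52.50).
hole 2: A = −π·32² = -3216.99, centroid at (104.00, 71.00).
ΣA = 21160.01 mm², ΣAx̄ = 2080171.45 mm³, ΣAȳ = 1516886.15 mm³.
x̄ = 2080171.45/21160.01 = 98.31 mm; ȳ = 1516886.15/21160.01 = 71.69 mm.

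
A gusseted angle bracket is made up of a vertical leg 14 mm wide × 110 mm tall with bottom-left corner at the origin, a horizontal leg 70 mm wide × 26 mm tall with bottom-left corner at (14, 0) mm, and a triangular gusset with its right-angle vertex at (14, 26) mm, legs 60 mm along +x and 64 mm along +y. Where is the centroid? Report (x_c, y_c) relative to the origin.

vertical leg: A = 14 × 110 = 1540.00, centroid at (7.00, 55.00).
horizontal leg: A = 70 × 26 = 1820.00, centroid at (49.00, 13.00).
gusset: A = ½·60·64 = 1920.00, centroid at (34.00, 47.33).
ΣA = 5280.00 mm², ΣAx_c = 165240.00 mm³, ΣAy_c = 199240.00 mm³.
x_c = 165240.00/5280.00 = 31.30 mm; y_c = 199240.00/5280.00 = 37.73 mm.

x_c = 31.30 mm, y_c = 37.73 mm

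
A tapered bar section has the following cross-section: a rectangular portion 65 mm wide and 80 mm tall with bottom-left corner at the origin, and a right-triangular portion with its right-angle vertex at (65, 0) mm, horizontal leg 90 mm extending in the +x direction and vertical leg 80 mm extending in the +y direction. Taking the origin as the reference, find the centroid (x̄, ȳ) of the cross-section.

rectangular portion: A = 65 × 80 = 5200.00, centroid at (32.50, 40.00).
triangular portion: A = ½·90·80 = 3600.00, centroid at (95.00, 26.67).
ΣA = 8800.00 mm², ΣAx̄ = 511000.00 mm³, ΣAȳ = 304000.00 mm³.
x̄ = 511000.00/8800.00 = 58.07 mm; ȳ = 304000.00/8800.00 = 34.55 mm.

x̄ = 58.07 mm, ȳ = 34.55 mm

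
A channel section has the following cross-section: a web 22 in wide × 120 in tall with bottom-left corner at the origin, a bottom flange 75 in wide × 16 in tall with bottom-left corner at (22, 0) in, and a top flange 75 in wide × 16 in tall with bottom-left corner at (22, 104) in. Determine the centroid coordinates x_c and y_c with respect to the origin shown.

Part | A | x̄ᵢ | ȳᵢ | A·x̄ᵢ | A·ȳᵢ
web | 2640.00 | 11.00 | 60.00 | 29040.00 | 158400.00
bottom flange | 1200.00 | 59.50 | 8.00 | 71400.00 | 9600.00
top flange | 1200.00 | 59.50 | 112.00 | 71400.00 | 134400.00
Σ | 5040.00 |  |  | 171840.00 | 302400.00
x_c = 171840.00 / 5040.00 = 34.10 in
y_c = 302400.00 / 5040.00 = 60.00 in

x_c = 34.10 in, y_c = 60.00 in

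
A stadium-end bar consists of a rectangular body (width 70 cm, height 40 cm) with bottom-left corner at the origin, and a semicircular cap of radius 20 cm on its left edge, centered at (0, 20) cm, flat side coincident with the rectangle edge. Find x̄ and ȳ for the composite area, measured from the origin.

x̄ = 27.03 cm, ȳ = 20.00 cm

rectangular body: A = 70 × 40 = 2800.00, centroid at (35.00, 20.00).
semicircular end: A = ½π·20² = 628.32, centroid at (-8.49, 20.00).
ΣA = 3428.32 cm², ΣAx̄ = 92666.67 cm³, ΣAȳ = 68566.37 cm³.
x̄ = 92666.67/3428.32 = 27.03 cm; ȳ = 68566.37/3428.32 = 20.00 cm.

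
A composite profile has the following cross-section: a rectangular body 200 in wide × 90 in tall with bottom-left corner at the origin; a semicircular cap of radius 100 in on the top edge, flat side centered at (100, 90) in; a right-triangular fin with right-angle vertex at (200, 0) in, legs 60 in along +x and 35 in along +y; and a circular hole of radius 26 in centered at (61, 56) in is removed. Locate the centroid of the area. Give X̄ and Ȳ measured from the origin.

X̄ = 106.40 in, Ȳ = 85.30 in

Part | A | x̄ᵢ | ȳᵢ | A·x̄ᵢ | A·ȳᵢ
rectangular body | 18000.00 | 100.00 | 45.00 | 1800000.00 | 810000.00
semicircular top | 15707.96 | 100.00 | 132.44 | 1570796.33 | 2080383.36
triangular fin | 1050.00 | 220.00 | 11.67 | 231000.00 | 12250.00
hole | -2123.72 | 61.00 | 56.00 | -129546.71 | -118928.13
Σ | 32634.25 |  |  | 3472249.61 | 2783705.23
X̄ = 3472249.61 / 32634.25 = 106.40 in
Ȳ = 2783705.23 / 32634.25 = 85.30 in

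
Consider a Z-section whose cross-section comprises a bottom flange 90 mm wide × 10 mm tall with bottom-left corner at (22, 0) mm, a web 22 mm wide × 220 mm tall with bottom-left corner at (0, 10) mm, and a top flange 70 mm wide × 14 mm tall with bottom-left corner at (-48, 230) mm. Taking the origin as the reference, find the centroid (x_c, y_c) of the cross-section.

x_c = 15.00 mm, y_c = 121.66 mm

bottom flange: A = 90 × 10 = 900.00, centroid at (67.00, 5.00).
web: A = 22 × 220 = 4840.00, centroid at (11.00, 120.00).
top flange: A = 70 × 14 = 980.00, centroid at (-13.00, 237.00).
ΣA = 6720.00 mm², ΣAx_c = 100800.00 mm³, ΣAy_c = 817560.00 mm³.
x_c = 100800.00/6720.00 = 15.00 mm; y_c = 817560.00/6720.00 = 121.66 mm.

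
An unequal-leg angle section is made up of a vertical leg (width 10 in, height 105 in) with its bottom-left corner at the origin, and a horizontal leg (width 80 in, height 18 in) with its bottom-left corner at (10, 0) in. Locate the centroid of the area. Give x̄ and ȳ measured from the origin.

Part | A | x̄ᵢ | ȳᵢ | A·x̄ᵢ | A·ȳᵢ
vertical leg | 1050.00 | 5.00 | 52.50 | 5250.00 | 55125.00
horizontal leg | 1440.00 | 50.00 | 9.00 | 72000.00 | 12960.00
Σ | 2490.00 |  |  | 77250.00 | 68085.00
x̄ = 77250.00 / 2490.00 = 31.02 in
ȳ = 68085.00 / 2490.00 = 27.34 in

x̄ = 31.02 in, ȳ = 27.34 in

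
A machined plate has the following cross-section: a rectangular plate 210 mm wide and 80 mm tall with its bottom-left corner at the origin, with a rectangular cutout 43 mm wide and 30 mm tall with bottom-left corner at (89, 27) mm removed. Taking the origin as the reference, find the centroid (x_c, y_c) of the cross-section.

plate: A = 210 × 80 = 16800.00, centroid at (105.00, 40.00).
hole: A = −(43 × 30) = -1290.00, centroid at (110.50, 42.00).
ΣA = 15510.00 mm², ΣAx_c = 1621455.00 mm³, ΣAy_c = 617820.00 mm³.
x_c = 1621455.00/15510.00 = 104.54 mm; y_c = 617820.00/15510.00 = 39.83 mm.

x_c = 104.54 mm, y_c = 39.83 mm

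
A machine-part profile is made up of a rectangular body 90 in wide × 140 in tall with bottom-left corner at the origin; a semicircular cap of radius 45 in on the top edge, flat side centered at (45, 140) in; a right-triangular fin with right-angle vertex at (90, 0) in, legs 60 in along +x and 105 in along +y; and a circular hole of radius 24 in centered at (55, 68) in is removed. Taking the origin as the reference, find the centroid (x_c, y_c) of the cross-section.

x_c = 55.90 in, y_c = 80.33 in

rectangular body: A = 90 × 140 = 12600.00, centroid at (45.00, 70.00).
semicircular top: A = ½π·45² = 3180.86, centroid at (45.00, 159.10).
triangular fin: A = ½·60·105 = 3150.00, centroid at (110.00, 35.00).
hole: A = −π·24² = -1809.56, centroid at (55.00, 68.00).
ΣA = 17121.31 in², ΣAx_c = 957113.16 in³, ΣAy_c = 1375270.86 in³.
x_c = 957113.16/17121.31 = 55.90 in; y_c = 1375270.86/17121.31 = 80.33 in.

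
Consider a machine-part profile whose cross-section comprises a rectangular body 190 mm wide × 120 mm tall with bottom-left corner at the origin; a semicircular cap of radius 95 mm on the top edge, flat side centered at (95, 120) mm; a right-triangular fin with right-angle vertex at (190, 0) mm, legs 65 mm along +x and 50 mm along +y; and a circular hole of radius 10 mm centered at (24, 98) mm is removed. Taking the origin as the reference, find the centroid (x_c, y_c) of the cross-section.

x_c = 100.53 mm, y_c = 94.99 mm

Part | A | x̄ᵢ | ȳᵢ | A·x̄ᵢ | A·ȳᵢ
rectangular body | 22800.00 | 95.00 | 60.00 | 2166000.00 | 1368000.00
semicircular top | 14176.44 | 95.00 | 160.32 | 1346761.50 | 2272755.76
triangular fin | 1625.00 | 211.67 | 16.67 | 343958.33 | 27083.33
hole | -314.16 | 24.00 | 98.00 | -7539.82 | -30787.61
Σ | 38287.28 |  |  | 3849180.01 | 3637051.48
x_c = 3849180.01 / 38287.28 = 100.53 mm
y_c = 3637051.48 / 38287.28 = 94.99 mm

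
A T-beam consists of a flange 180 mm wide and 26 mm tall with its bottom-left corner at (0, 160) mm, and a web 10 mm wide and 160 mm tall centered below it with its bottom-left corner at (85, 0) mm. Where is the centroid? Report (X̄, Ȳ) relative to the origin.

X̄ = 90.00 mm, Ȳ = 149.31 mm

Part | A | x̄ᵢ | ȳᵢ | A·x̄ᵢ | A·ȳᵢ
web | 1600.00 | 90.00 | 80.00 | 144000.00 | 128000.00
flange | 4680.00 | 90.00 | 173.00 | 421200.00 | 809640.00
Σ | 6280.00 |  |  | 565200.00 | 937640.00
X̄ = 565200.00 / 6280.00 = 90.00 mm
Ȳ = 937640.00 / 6280.00 = 149.31 mm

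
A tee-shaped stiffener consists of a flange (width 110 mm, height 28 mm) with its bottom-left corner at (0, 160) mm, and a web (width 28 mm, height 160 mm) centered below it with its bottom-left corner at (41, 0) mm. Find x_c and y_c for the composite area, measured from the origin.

web: A = 28 × 160 = 4480.00, centroid at (55.00, 80.00).
flange: A = 110 × 28 = 3080.00, centroid at (55.00, 174.00).
ΣA = 7560.00 mm²
ΣAx_c = (4480.00)(55.00) + (3080.00)(55.00) = 415800.00 mm³
ΣAy_c = (4480.00)(80.00) + (3080.00)(174.00) = 894320.00 mm³
x_c = 415800.00 / 7560.00 = 55.00 mm
y_c = 894320.00 / 7560.00 = 118.30 mm

x_c = 55.00 mm, y_c = 118.30 mm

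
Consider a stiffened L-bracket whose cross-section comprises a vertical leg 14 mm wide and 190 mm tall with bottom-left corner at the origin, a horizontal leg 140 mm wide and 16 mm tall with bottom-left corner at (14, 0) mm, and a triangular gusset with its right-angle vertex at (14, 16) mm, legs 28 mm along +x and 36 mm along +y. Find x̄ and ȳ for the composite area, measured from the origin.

x̄ = 40.44 mm, ȳ = 52.69 mm

Part | A | x̄ᵢ | ȳᵢ | A·x̄ᵢ | A·ȳᵢ
vertical leg | 2660.00 | 7.00 | 95.00 | 18620.00 | 252700.00
horizontal leg | 2240.00 | 84.00 | 8.00 | 188160.00 | 17920.00
gusset | 504.00 | 23.33 | 28.00 | 11760.00 | 14112.00
Σ | 5404.00 |  |  | 218540.00 | 284732.00
x̄ = 218540.00 / 5404.00 = 40.44 mm
ȳ = 284732.00 / 5404.00 = 52.69 mm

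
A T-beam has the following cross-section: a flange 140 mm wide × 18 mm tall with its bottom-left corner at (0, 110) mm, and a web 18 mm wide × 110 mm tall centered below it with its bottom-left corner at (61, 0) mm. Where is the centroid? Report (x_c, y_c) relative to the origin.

x_c = 70.00 mm, y_c = 90.84 mm

Part | A | x̄ᵢ | ȳᵢ | A·x̄ᵢ | A·ȳᵢ
web | 1980.00 | 70.00 | 55.00 | 138600.00 | 108900.00
flange | 2520.00 | 70.00 | 119.00 | 176400.00 | 299880.00
Σ | 4500.00 |  |  | 315000.00 | 408780.00
x_c = 315000.00 / 4500.00 = 70.00 mm
y_c = 408780.00 / 4500.00 = 90.84 mm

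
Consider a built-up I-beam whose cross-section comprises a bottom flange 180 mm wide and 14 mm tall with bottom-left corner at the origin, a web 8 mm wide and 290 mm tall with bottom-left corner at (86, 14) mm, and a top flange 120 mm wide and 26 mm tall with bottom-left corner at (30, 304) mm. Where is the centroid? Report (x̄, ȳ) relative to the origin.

x̄ = 90.00 mm, ȳ = 172.81 mm

Part | A | x̄ᵢ | ȳᵢ | A·x̄ᵢ | A·ȳᵢ
bottom flange | 2520.00 | 90.00 | 7.00 | 226800.00 | 17640.00
web | 2320.00 | 90.00 | 159.00 | 208800.00 | 368880.00
top flange | 3120.00 | 90.00 | 317.00 | 280800.00 | 989040.00
Σ | 7960.00 |  |  | 716400.00 | 1375560.00
x̄ = 716400.00 / 7960.00 = 90.00 mm
ȳ = 1375560.00 / 7960.00 = 172.81 mm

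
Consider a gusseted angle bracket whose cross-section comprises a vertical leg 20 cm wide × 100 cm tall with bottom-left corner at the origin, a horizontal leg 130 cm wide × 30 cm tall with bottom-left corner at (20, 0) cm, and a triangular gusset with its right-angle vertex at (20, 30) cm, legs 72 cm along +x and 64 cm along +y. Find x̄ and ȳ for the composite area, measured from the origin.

x̄ = 55.20 cm, ȳ = 33.74 cm

vertical leg: A = 20 × 100 = 2000.00, centroid at (10.00, 50.00).
horizontal leg: A = 130 × 30 = 3900.00, centroid at (85.00, 15.00).
gusset: A = ½·72·64 = 2304.00, centroid at (44.00, 51.33).
ΣA = 8204.00 cm², ΣAx̄ = 452876.00 cm³, ΣAȳ = 276772.00 cm³.
x̄ = 452876.00/8204.00 = 55.20 cm; ȳ = 276772.00/8204.00 = 33.74 cm.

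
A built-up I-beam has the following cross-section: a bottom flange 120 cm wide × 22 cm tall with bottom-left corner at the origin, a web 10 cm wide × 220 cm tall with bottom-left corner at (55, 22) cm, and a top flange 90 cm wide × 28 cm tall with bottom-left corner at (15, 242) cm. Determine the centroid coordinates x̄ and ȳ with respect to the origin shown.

x̄ = 60.00 cm, ȳ = 131.05 cm

bottom flange: A = 120 × 22 = 2640.00, centroid at (60.00, 11.00).
web: A = 10 × 220 = 2200.00, centroid at (60.00, 132.00).
top flange: A = 90 × 28 = 2520.00, centroid at (60.00, 256.00).
ΣA = 7360.00 cm²
ΣAx̄ = (2640.00)(60.00) + (2200.00)(60.00) + (2520.00)(60.00) = 441600.00 cm³
ΣAȳ = (2640.00)(11.00) + (2200.00)(132.00) + (2520.00)(256.00) = 964560.00 cm³
x̄ = 441600.00 / 7360.00 = 60.00 cm
ȳ = 964560.00 / 7360.00 = 131.05 cm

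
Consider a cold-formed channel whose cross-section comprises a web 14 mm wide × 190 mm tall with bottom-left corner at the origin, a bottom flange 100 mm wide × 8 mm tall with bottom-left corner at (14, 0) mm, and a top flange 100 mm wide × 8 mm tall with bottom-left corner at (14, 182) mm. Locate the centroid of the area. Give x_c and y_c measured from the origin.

x_c = 28.41 mm, y_c = 95.00 mm

Part | A | x̄ᵢ | ȳᵢ | A·x̄ᵢ | A·ȳᵢ
web | 2660.00 | 7.00 | 95.00 | 18620.00 | 252700.00
bottom flange | 800.00 | 64.00 | 4.00 | 51200.00 | 3200.00
top flange | 800.00 | 64.00 | 186.00 | 51200.00 | 148800.00
Σ | 4260.00 |  |  | 121020.00 | 404700.00
x_c = 121020.00 / 4260.00 = 28.41 mm
y_c = 404700.00 / 4260.00 = 95.00 mm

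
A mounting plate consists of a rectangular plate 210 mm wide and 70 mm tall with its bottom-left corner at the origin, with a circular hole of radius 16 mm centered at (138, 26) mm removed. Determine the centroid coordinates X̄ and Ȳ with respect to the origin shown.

plate: A = 210 × 70 = 14700.00, centroid at (105.00, 35.00).
hole: A = −π·16² = -804.25, centroid at (138.00, 26.00).
ΣA = 13895.75 mm²
ΣAX̄ = (14700.00)(105.00) + (-804.25)(138.00) = 1432513.81 mm³
ΣAȲ = (14700.00)(35.00) + (-804.25)(26.00) = 493589.56 mm³
X̄ = 1432513.81 / 13895.75 = 103.09 mm
Ȳ = 493589.56 / 13895.75 = 35.52 mm

X̄ = 103.09 mm, Ȳ = 35.52 mm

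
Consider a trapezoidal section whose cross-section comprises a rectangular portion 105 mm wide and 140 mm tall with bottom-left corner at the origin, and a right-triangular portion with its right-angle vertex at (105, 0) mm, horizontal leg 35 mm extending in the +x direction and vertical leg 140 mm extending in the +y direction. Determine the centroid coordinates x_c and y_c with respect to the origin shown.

rectangular portion: A = 105 × 140 = 14700.00, centroid at (52.50, 70.00).
triangular portion: A = ½·35·140 = 2450.00, centroid at (116.67, 46.67).
ΣA = 17150.00 mm², ΣAx_c = 1057583.33 mm³, ΣAy_c = 1143333.33 mm³.
x_c = 1057583.33/17150.00 = 61.67 mm; y_c = 1143333.33/17150.00 = 66.67 mm.

x_c = 61.67 mm, y_c = 66.67 mm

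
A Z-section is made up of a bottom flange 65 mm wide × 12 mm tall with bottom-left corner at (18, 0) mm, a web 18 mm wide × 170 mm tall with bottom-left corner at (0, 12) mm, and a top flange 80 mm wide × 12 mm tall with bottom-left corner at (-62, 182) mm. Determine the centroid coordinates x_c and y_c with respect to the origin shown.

x_c = 9.54 mm, y_c = 100.41 mm

Part | A | x̄ᵢ | ȳᵢ | A·x̄ᵢ | A·ȳᵢ
bottom flange | 780.00 | 50.50 | 6.00 | 39390.00 | 4680.00
web | 3060.00 | 9.00 | 97.00 | 27540.00 | 296820.00
top flange | 960.00 | -22.00 | 188.00 | -21120.00 | 180480.00
Σ | 4800.00 |  |  | 45810.00 | 481980.00
x_c = 45810.00 / 4800.00 = 9.54 mm
y_c = 481980.00 / 4800.00 = 100.41 mm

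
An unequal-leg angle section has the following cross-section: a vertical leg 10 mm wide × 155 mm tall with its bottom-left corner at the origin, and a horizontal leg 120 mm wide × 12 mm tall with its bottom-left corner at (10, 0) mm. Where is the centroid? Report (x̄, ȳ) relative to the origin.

Part | A | x̄ᵢ | ȳᵢ | A·x̄ᵢ | A·ȳᵢ
vertical leg | 1550.00 | 5.00 | 77.50 | 7750.00 | 120125.00
horizontal leg | 1440.00 | 70.00 | 6.00 | 100800.00 | 8640.00
Σ | 2990.00 |  |  | 108550.00 | 128765.00
x̄ = 108550.00 / 2990.00 = 36.30 mm
ȳ = 128765.00 / 2990.00 = 43.07 mm

x̄ = 36.30 mm, ȳ = 43.07 mm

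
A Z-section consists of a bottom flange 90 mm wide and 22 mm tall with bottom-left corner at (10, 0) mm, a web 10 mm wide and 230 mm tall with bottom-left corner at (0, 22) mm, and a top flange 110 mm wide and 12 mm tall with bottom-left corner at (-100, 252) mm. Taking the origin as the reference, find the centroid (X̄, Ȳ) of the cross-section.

X̄ = 10.89 mm, Ȳ = 120.97 mm

bottom flange: A = 90 × 22 = 1980.00, centroid at (55.00, 11.00).
web: A = 10 × 230 = 2300.00, centroid at (5.00, 137.00).
top flange: A = 110 × 12 = 1320.00, centroid at (-45.00, 258.00).
ΣA = 5600.00 mm², ΣAX̄ = 61000.00 mm³, ΣAȲ = 677440.00 mm³.
X̄ = 61000.00/5600.00 = 10.89 mm; Ȳ = 677440.00/5600.00 = 120.97 mm.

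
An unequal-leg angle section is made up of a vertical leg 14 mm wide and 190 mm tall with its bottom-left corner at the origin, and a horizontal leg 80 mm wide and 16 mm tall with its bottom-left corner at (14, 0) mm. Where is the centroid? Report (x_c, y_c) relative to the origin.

x_c = 22.27 mm, y_c = 66.74 mm

vertical leg: A = 14 × 190 = 2660.00, centroid at (7.00, 95.00).
horizontal leg: A = 80 × 16 = 1280.00, centroid at (54.00, 8.00).
ΣA = 3940.00 mm², ΣAx_c = 87740.00 mm³, ΣAy_c = 262940.00 mm³.
x_c = 87740.00/3940.00 = 22.27 mm; y_c = 262940.00/3940.00 = 66.74 mm.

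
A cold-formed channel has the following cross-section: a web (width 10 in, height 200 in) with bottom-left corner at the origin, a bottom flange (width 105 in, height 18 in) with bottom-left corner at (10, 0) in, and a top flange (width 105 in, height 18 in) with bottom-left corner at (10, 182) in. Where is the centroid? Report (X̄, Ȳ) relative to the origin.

X̄ = 42.60 in, Ȳ = 100.00 in

Part | A | x̄ᵢ | ȳᵢ | A·x̄ᵢ | A·ȳᵢ
web | 2000.00 | 5.00 | 100.00 | 10000.00 | 200000.00
bottom flange | 1890.00 | 62.50 | 9.00 | 118125.00 | 17010.00
top flange | 1890.00 | 62.50 | 191.00 | 118125.00 | 360990.00
Σ | 5780.00 |  |  | 246250.00 | 578000.00
X̄ = 246250.00 / 5780.00 = 42.60 in
Ȳ = 578000.00 / 5780.00 = 100.00 in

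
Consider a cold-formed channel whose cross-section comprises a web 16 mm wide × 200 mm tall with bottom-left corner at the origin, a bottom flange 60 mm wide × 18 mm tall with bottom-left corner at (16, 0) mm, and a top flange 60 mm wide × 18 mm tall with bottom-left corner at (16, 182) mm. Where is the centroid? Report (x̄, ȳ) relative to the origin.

x̄ = 23.31 mm, ȳ = 100.00 mm

web: A = 16 × 200 = 3200.00, centroid at (8.00, 100.00).
bottom flange: A = 60 × 18 = 1080.00, centroid at (46.00, 9.00).
top flange: A = 60 × 18 = 1080.00, centroid at (46.00, 191.00).
ΣA = 5360.00 mm²
ΣAx̄ = (3200.00)(8.00) + (1080.00)(46.00) + (1080.00)(46.00) = 124960.00 mm³
ΣAȳ = (3200.00)(100.00) + (1080.00)(9.00) + (1080.00)(191.00) = 536000.00 mm³
x̄ = 124960.00 / 5360.00 = 23.31 mm
ȳ = 536000.00 / 5360.00 = 100.00 mm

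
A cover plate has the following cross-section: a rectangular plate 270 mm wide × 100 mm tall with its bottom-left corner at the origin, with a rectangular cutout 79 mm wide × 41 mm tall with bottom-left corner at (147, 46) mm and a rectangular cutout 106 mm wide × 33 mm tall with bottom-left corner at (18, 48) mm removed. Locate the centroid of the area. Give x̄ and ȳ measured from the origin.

plate: A = 270 × 100 = 27000.00, centroid at (135.00, 50.00).
hole 1: A = −(79 × 41) = -3239.00, centroid at (186.50, 66.50).
hole 2: A = −(106 × 33) = -3498.00, centroid at (71.00, 64.50).
ΣA = 20263.00 mm², ΣAx̄ = 2792568.50 mm³, ΣAȳ = 908985.50 mm³.
x̄ = 2792568.50/20263.00 = 137.82 mm; ȳ = 908985.50/20263.00 = 44.86 mm.

x̄ = 137.82 mm, ȳ = 44.86 mm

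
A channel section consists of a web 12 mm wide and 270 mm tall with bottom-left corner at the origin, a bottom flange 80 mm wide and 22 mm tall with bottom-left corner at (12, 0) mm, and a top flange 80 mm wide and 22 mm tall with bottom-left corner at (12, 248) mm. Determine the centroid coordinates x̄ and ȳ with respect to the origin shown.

x̄ = 29.95 mm, ȳ = 135.00 mm

Part | A | x̄ᵢ | ȳᵢ | A·x̄ᵢ | A·ȳᵢ
web | 3240.00 | 6.00 | 135.00 | 19440.00 | 437400.00
bottom flange | 1760.00 | 52.00 | 11.00 | 91520.00 | 19360.00
top flange | 1760.00 | 52.00 | 259.00 | 91520.00 | 455840.00
Σ | 6760.00 |  |  | 202480.00 | 912600.00
x̄ = 202480.00 / 6760.00 = 29.95 mm
ȳ = 912600.00 / 6760.00 = 135.00 mm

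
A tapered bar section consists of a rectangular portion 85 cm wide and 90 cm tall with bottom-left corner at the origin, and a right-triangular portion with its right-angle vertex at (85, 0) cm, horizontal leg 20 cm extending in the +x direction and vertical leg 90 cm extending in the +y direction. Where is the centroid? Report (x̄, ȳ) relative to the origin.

Part | A | x̄ᵢ | ȳᵢ | A·x̄ᵢ | A·ȳᵢ
rectangular portion | 7650.00 | 42.50 | 45.00 | 325125.00 | 344250.00
triangular portion | 900.00 | 91.67 | 30.00 | 82500.00 | 27000.00
Σ | 8550.00 |  |  | 407625.00 | 371250.00
x̄ = 407625.00 / 8550.00 = 47.68 cm
ȳ = 371250.00 / 8550.00 = 43.42 cm

x̄ = 47.68 cm, ȳ = 43.42 cm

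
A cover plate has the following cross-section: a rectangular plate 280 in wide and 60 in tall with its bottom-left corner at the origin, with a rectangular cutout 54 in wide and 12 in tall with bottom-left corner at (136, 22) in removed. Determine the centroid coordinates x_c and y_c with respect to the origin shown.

plate: A = 280 × 60 = 16800.00, centroid at (140.00, 30.00).
hole: A = −(54 × 12) = -648.00, centroid at (163.00, 28.00).
ΣA = 16152.00 in²
ΣAx_c = (16800.00)(140.00) + (-648.00)(163.00) = 2246376.00 in³
ΣAy_c = (16800.00)(30.00) + (-648.00)(28.00) = 485856.00 in³
x_c = 2246376.00 / 16152.00 = 139.08 in
y_c = 485856.00 / 16152.00 = 30.08 in

x_c = 139.08 in, y_c = 30.08 in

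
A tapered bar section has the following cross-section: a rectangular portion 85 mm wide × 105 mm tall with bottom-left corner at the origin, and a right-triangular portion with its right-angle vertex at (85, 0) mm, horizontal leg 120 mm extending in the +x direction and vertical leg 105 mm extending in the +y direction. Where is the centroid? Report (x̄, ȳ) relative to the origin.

x̄ = 76.64 mm, ȳ = 45.26 mm

Part | A | x̄ᵢ | ȳᵢ | A·x̄ᵢ | A·ȳᵢ
rectangular portion | 8925.00 | 42.50 | 52.50 | 379312.50 | 468562.50
triangular portion | 6300.00 | 125.00 | 35.00 | 787500.00 | 220500.00
Σ | 15225.00 |  |  | 1166812.50 | 689062.50
x̄ = 1166812.50 / 15225.00 = 76.64 mm
ȳ = 689062.50 / 15225.00 = 45.26 mm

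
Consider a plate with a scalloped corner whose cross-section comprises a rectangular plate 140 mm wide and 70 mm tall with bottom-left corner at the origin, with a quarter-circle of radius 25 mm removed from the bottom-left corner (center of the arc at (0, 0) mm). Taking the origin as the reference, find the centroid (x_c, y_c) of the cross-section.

plate: A = 140 × 70 = 9800.00, centroid at (70.00, 35.00).
removed quarter-circle: A = −¼π·25² = -490.87, centroid at (10.61, 10.61).
ΣA = 9309.13 mm²
ΣAx_c = (9800.00)(70.00) + (-490.87)(10.61) = 680791.67 mm³
ΣAy_c = (9800.00)(35.00) + (-490.87)(10.61) = 337791.67 mm³
x_c = 680791.67 / 9309.13 = 73.13 mm
y_c = 337791.67 / 9309.13 = 36.29 mm

x_c = 73.13 mm, y_c = 36.29 mm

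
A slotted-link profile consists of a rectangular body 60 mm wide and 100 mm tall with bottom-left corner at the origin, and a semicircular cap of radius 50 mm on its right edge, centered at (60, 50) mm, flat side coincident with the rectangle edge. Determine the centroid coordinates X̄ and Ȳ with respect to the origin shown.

X̄ = 50.26 mm, Ȳ = 50.00 mm

rectangular body: A = 60 × 100 = 6000.00, centroid at (30.00, 50.00).
semicircular end: A = ½π·50² = 3926.99, centroid at (81.22, 50.00).
ΣA = 9926.99 mm²
ΣAX̄ = (6000.00)(30.00) + (3926.99)(81.22) = 498952.78 mm³
ΣAȲ = (6000.00)(50.00) + (3926.99)(50.00) = 496349.54 mm³
X̄ = 498952.78 / 9926.99 = 50.26 mm
Ȳ = 496349.54 / 9926.99 = 50.00 mm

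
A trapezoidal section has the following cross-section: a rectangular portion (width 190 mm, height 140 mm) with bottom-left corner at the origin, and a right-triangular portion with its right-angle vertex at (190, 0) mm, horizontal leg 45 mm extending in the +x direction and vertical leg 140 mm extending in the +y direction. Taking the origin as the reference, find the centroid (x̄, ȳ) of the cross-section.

x̄ = 106.65 mm, ȳ = 67.53 mm

rectangular portion: A = 190 × 140 = 26600.00, centroid at (95.00, 70.00).
triangular portion: A = ½·45·140 = 3150.00, centroid at (205.00, 46.67).
ΣA = 29750.00 mm²
ΣAx̄ = (26600.00)(95.00) + (3150.00)(205.00) = 3172750.00 mm³
ΣAȳ = (26600.00)(70.00) + (3150.00)(46.67) = 2009000.00 mm³
x̄ = 3172750.00 / 29750.00 = 106.65 mm
ȳ = 2009000.00 / 29750.00 = 67.53 mm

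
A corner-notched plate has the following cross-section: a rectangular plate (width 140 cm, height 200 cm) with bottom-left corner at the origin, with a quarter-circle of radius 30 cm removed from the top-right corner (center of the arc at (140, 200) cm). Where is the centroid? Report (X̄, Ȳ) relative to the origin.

X̄ = 68.52 cm, Ȳ = 97.74 cm

plate: A = 140 × 200 = 28000.00, centroid at (70.00, 100.00).
removed quarter-circle: A = −¼π·30² = -706.86, centroid at (127.27, 187.27).
ΣA = 27293.14 cm², ΣAX̄ = 1870039.83 cm³, ΣAȲ = 2667628.33 cm³.
X̄ = 1870039.83/27293.14 = 68.52 cm; Ȳ = 2667628.33/27293.14 = 97.74 cm.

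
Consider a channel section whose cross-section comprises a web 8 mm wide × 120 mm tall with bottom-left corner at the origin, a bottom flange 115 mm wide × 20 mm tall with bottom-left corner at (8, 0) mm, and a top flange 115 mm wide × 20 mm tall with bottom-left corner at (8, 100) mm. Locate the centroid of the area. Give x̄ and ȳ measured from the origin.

web: A = 8 × 120 = 960.00, centroid at (4.00, 60.00).
bottom flange: A = 115 × 20 = 2300.00, centroid at (65.50, 10.00).
top flange: A = 115 × 20 = 2300.00, centroid at (65.50, 110.00).
ΣA = 5560.00 mm²
ΣAx̄ = (960.00)(4.00) + (2300.00)(65.50) + (2300.00)(65.50) = 305140.00 mm³
ΣAȳ = (960.00)(60.00) + (2300.00)(10.00) + (2300.00)(110.00) = 333600.00 mm³
x̄ = 305140.00 / 5560.00 = 54.88 mm
ȳ = 333600.00 / 5560.00 = 60.00 mm

x̄ = 54.88 mm, ȳ = 60.00 mm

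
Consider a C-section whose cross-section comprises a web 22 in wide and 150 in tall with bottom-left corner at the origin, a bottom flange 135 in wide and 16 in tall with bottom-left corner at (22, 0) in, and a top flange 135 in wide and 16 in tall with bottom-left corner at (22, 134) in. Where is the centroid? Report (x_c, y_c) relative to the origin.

web: A = 22 × 150 = 3300.00, centroid at (11.00, 75.00).
bottom flange: A = 135 × 16 = 2160.00, centroid at (89.50, 8.00).
top flange: A = 135 × 16 = 2160.00, centroid at (89.50, 142.00).
ΣA = 7620.00 in², ΣAx_c = 422940.00 in³, ΣAy_c = 571500.00 in³.
x_c = 422940.00/7620.00 = 55.50 in; y_c = 571500.00/7620.00 = 75.00 in.

x_c = 55.50 in, y_c = 75.00 in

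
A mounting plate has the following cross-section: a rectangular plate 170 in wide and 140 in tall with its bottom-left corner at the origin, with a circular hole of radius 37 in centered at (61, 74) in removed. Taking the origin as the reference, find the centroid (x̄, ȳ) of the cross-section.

plate: A = 170 × 140 = 23800.00, centroid at (85.00, 70.00).
hole: A = −π·37² = -4300.84, centroid at (61.00, 74.00).
ΣA = 19499.16 in², ΣAx̄ = 1760648.74 in³, ΣAȳ = 1347737.81 in³.
x̄ = 1760648.74/19499.16 = 90.29 in; ȳ = 1347737.81/19499.16 = 69.12 in.

x̄ = 90.29 in, ȳ = 69.12 in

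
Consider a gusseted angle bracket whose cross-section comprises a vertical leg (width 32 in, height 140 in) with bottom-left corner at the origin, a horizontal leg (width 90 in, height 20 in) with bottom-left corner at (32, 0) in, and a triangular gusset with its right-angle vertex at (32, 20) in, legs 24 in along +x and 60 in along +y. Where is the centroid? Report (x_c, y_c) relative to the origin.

x_c = 34.15 in, y_c = 51.49 in

Part | A | x̄ᵢ | ȳᵢ | A·x̄ᵢ | A·ȳᵢ
vertical leg | 4480.00 | 16.00 | 70.00 | 71680.00 | 313600.00
horizontal leg | 1800.00 | 77.00 | 10.00 | 138600.00 | 18000.00
gusset | 720.00 | 40.00 | 40.00 | 28800.00 | 28800.00
Σ | 7000.00 |  |  | 239080.00 | 360400.00
x_c = 239080.00 / 7000.00 = 34.15 in
y_c = 360400.00 / 7000.00 = 51.49 in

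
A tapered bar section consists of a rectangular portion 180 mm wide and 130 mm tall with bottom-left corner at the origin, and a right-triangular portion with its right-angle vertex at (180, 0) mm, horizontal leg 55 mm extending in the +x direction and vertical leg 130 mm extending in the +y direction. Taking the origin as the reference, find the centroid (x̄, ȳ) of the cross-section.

x̄ = 104.36 mm, ȳ = 62.13 mm

rectangular portion: A = 180 × 130 = 23400.00, centroid at (90.00, 65.00).
triangular portion: A = ½·55·130 = 3575.00, centroid at (198.33, 43.33).
ΣA = 26975.00 mm², ΣAx̄ = 2815041.67 mm³, ΣAȳ = 1675916.67 mm³.
x̄ = 2815041.67/26975.00 = 104.36 mm; ȳ = 1675916.67/26975.00 = 62.13 mm.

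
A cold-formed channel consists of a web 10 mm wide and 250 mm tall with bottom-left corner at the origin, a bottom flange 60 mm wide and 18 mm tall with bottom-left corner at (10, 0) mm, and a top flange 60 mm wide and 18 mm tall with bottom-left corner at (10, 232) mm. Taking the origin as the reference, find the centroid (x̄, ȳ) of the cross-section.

x̄ = 21.22 mm, ȳ = 125.00 mm

Part | A | x̄ᵢ | ȳᵢ | A·x̄ᵢ | A·ȳᵢ
web | 2500.00 | 5.00 | 125.00 | 12500.00 | 312500.00
bottom flange | 1080.00 | 40.00 | 9.00 | 43200.00 | 9720.00
top flange | 1080.00 | 40.00 | 241.00 | 43200.00 | 260280.00
Σ | 4660.00 |  |  | 98900.00 | 582500.00
x̄ = 98900.00 / 4660.00 = 21.22 mm
ȳ = 582500.00 / 4660.00 = 125.00 mm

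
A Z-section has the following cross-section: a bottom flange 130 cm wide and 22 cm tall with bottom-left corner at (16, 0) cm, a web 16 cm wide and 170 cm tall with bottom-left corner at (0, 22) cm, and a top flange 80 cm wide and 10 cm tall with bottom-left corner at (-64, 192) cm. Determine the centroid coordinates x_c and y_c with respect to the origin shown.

bottom flange: A = 130 × 22 = 2860.00, centroid at (81.00, 11.00).
web: A = 16 × 170 = 2720.00, centroid at (8.00, 107.00).
top flange: A = 80 × 10 = 800.00, centroid at (-24.00, 197.00).
ΣA = 6380.00 cm², ΣAx_c = 234220.00 cm³, ΣAy_c = 480100.00 cm³.
x_c = 234220.00/6380.00 = 36.71 cm; y_c = 480100.00/6380.00 = 75.25 cm.

x_c = 36.71 cm, y_c = 75.25 cm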